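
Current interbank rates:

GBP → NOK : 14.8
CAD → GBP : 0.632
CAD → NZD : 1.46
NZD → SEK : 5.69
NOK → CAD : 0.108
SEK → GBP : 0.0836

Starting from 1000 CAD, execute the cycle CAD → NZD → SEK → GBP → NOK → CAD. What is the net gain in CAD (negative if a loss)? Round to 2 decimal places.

1000 CAD × 1.46 = 1460 NZD
1460 NZD × 5.69 = 8307.4 SEK
8307.4 SEK × 0.0836 = 694.49864 GBP
694.49864 GBP × 14.8 = 10278.579872 NOK
10278.579872 NOK × 0.108 = 1110.086626176 CAD
Net change: 1110.086626176 − 1000 = 110.086626176 CAD

110.09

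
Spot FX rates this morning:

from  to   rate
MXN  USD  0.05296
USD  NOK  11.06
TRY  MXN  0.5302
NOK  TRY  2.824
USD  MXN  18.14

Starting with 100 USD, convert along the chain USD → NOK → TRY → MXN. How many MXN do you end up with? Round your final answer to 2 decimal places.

1656.00

100 USD × 11.06 = 1106 NOK
1106 NOK × 2.824 = 3123.344 TRY
3123.344 TRY × 0.5302 = 1655.9969888 MXN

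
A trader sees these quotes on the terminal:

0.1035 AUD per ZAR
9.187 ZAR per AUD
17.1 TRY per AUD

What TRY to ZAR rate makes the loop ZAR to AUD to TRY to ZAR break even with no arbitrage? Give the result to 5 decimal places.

0.56502

Known legs of the cycle: 0.1035 × 17.1 = 1.76985
For no arbitrage the full-cycle product must be 1, so the missing rate is 1 / 1.76985 ≈ 0.5650196.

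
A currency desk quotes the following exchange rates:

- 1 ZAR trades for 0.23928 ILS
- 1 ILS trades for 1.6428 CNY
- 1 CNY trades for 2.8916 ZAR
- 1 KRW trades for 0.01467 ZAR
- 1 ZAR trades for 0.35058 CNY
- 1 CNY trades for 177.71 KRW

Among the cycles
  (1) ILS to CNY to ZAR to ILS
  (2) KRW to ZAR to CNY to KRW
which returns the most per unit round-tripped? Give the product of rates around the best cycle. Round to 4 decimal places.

(1) 1.6428 × 2.8916 × 0.23928 = 1.13666
(2) 0.01467 × 0.35058 × 177.71 = 0.91396
Highest is cycle (1) at 1.1367 (>1, arbitrage).

1.1367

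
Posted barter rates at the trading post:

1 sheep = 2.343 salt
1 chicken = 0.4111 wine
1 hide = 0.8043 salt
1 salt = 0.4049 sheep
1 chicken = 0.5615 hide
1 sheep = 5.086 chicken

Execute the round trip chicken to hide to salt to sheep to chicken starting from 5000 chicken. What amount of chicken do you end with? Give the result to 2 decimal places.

5000 chicken × 0.5615 = 2807.5 hide
2807.5 hide × 0.8043 = 2258.07225 salt
2258.07225 salt × 0.4049 = 914.293454025 sheep
914.293454025 sheep × 5.086 = 4650.09650717115 chicken

4650.10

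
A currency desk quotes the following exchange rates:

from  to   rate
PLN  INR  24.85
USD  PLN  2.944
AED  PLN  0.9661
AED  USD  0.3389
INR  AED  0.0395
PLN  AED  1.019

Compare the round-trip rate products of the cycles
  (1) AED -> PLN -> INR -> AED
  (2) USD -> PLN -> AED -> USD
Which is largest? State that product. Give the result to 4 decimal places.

1.0167

(1) 0.9661 × 24.85 × 0.0395 = 0.94830
(2) 2.944 × 1.019 × 0.3389 = 1.01668
Highest is cycle (2) at 1.0167 (>1, arbitrage).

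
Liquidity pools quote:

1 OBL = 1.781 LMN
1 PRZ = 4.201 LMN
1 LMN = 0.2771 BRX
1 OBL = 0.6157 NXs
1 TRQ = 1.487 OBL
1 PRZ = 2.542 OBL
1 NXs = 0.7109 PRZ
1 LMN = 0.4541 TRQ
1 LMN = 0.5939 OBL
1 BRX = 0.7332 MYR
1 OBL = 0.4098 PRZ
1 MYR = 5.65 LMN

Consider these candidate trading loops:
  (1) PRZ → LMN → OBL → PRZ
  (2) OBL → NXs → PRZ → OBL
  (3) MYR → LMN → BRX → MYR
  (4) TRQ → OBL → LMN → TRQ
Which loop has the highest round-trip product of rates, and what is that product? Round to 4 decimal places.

1.2026

(1) 4.201 × 0.5939 × 0.4098 = 1.02244
(2) 0.6157 × 0.7109 × 2.542 = 1.11264
(3) 5.65 × 0.2771 × 0.7332 = 1.14791
(4) 1.487 × 1.781 × 0.4541 = 1.20261
Highest is cycle (4) at 1.2026 (>1, arbitrage).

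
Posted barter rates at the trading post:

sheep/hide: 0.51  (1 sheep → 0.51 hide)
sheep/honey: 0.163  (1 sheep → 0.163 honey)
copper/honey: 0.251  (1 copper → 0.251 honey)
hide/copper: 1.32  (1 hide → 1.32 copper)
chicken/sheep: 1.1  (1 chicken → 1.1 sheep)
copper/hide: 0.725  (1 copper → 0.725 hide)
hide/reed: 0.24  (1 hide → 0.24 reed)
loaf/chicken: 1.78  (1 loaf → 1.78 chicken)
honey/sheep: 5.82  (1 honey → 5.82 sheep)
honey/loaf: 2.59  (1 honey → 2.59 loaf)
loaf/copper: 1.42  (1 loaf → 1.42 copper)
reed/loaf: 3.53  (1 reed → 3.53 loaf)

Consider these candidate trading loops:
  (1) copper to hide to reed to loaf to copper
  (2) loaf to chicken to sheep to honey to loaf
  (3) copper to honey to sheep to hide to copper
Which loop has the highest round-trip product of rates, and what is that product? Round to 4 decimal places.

(1) 0.725 × 0.24 × 3.53 × 1.42 = 0.87219
(2) 1.78 × 1.1 × 0.163 × 2.59 = 0.82661
(3) 0.251 × 5.82 × 0.51 × 1.32 = 0.98342
Highest is cycle (3) at 0.9834 (≤1, no arbitrage).

0.9834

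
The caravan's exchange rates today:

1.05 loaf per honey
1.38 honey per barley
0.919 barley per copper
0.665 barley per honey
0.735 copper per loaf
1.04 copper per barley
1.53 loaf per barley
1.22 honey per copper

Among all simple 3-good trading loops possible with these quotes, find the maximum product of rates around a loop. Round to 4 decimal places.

barley→loaf→copper→barley: 1.53 × 0.735 × 0.919 = 1.03346
honey→loaf→copper→honey: 1.05 × 0.735 × 1.22 = 0.94154
honey→barley→copper→honey: 0.665 × 1.04 × 1.22 = 0.84375
Maximum is barley→loaf→copper→barley at 1.0335; arbitrage exists.

1.0335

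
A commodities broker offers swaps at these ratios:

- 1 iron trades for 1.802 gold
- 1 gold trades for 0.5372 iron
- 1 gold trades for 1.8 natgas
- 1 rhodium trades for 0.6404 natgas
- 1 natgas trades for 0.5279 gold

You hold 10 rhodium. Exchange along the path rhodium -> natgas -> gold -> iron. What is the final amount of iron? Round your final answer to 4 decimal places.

1.8161

10 rhodium × 0.6404 = 6.404 natgas
6.404 natgas × 0.5279 = 3.3806716 gold
3.3806716 gold × 0.5372 = 1.81609678352 iron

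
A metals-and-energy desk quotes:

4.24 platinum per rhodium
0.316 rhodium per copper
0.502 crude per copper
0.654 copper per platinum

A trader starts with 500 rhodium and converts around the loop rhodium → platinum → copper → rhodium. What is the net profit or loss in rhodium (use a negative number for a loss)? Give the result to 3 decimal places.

500 rhodium × 4.24 = 2120 platinum
2120 platinum × 0.654 = 1386.48 copper
1386.48 copper × 0.316 = 438.12768 rhodium
Net change: 438.12768 − 500 = -61.87232 rhodium

-61.872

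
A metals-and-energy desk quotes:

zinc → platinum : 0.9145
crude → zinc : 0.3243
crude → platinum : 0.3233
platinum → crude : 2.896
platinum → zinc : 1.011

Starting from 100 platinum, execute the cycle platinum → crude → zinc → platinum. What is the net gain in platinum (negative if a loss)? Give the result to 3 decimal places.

-14.113

100 platinum × 2.896 = 289.6 crude
289.6 crude × 0.3243 = 93.91728 zinc
93.91728 zinc × 0.9145 = 85.88735256 platinum
Net change: 85.88735256 − 100 = -14.11264744 platinum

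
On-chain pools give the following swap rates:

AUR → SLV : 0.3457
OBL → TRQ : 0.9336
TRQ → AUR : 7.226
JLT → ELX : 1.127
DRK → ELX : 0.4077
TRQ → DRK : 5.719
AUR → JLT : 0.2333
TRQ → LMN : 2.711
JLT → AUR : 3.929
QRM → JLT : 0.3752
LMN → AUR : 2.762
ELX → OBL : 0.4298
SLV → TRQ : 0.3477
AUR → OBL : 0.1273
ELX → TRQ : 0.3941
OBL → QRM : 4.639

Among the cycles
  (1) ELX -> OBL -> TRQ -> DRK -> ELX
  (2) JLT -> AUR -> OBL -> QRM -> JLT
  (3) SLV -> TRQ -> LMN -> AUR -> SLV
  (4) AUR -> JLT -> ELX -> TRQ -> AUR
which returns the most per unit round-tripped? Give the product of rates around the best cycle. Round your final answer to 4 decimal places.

(1) 0.4298 × 0.9336 × 5.719 × 0.4077 = 0.93560
(2) 3.929 × 0.1273 × 4.639 × 0.3752 = 0.87056
(3) 0.3477 × 2.711 × 2.762 × 0.3457 = 0.90003
(4) 0.2333 × 1.127 × 0.3941 × 7.226 = 0.74876
Highest is cycle (1) at 0.9356 (≤1, no arbitrage).

0.9356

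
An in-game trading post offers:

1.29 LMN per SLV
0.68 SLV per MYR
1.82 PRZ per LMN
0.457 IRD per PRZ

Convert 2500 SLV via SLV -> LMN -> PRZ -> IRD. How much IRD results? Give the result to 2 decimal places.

2682.36

2500 SLV × 1.29 = 3225 LMN
3225 LMN × 1.82 = 5869.5 PRZ
5869.5 PRZ × 0.457 = 2682.3615 IRD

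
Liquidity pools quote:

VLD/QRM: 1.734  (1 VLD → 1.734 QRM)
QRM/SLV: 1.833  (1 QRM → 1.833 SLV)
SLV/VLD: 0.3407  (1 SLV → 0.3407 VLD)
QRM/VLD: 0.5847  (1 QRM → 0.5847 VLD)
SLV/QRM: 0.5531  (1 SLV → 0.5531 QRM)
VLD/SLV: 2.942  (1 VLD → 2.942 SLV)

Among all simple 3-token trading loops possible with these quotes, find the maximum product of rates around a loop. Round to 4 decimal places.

1.0829

QRM→SLV→VLD→QRM: 1.833 × 0.3407 × 1.734 = 1.08289
QRM→VLD→SLV→QRM: 0.5847 × 2.942 × 0.5531 = 0.95144
Maximum is QRM→SLV→VLD→QRM at 1.0829; arbitrage exists.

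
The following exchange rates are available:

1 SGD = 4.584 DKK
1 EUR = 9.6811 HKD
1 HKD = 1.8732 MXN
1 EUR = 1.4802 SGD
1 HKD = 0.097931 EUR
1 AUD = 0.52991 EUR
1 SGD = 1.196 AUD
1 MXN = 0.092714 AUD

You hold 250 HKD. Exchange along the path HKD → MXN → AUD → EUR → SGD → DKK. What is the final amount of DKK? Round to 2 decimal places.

250 HKD × 1.8732 = 468.3 MXN
468.3 MXN × 0.092714 = 43.4179662 AUD
43.4179662 AUD × 0.52991 = 23.007614469042 EUR
23.007614469042 EUR × 1.4802 = 34.0558709370759684 SGD
34.0558709370759684 SGD × 4.584 = 156.1121123755562391456 DKK

156.11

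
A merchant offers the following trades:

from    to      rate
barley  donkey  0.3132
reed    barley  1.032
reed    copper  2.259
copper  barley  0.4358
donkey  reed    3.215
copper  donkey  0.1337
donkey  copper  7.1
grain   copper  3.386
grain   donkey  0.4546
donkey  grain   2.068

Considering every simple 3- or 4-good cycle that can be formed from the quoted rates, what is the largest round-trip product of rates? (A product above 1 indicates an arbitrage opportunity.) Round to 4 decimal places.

1.0392

donkey→reed→barley→donkey: 3.215 × 1.032 × 0.3132 = 1.03916
donkey→reed→copper→barley→donkey: 3.215 × 2.259 × 0.4358 × 0.3132 = 0.99130
donkey→reed→copper→donkey: 3.215 × 2.259 × 0.1337 = 0.97102
donkey→copper→barley→donkey: 7.1 × 0.4358 × 0.3132 = 0.96910
donkey→grain→copper→barley→donkey: 2.068 × 3.386 × 0.4358 × 0.3132 = 0.95575
donkey→grain→copper→donkey: 2.068 × 3.386 × 0.1337 = 0.93620
Maximum is donkey→reed→barley→donkey at 1.0392; arbitrage exists.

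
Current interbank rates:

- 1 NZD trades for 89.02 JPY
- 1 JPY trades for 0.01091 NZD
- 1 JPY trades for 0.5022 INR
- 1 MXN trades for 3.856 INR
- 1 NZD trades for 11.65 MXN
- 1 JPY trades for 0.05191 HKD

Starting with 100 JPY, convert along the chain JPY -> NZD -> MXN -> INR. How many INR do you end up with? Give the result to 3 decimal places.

100 JPY × 0.01091 = 1.091 NZD
1.091 NZD × 11.65 = 12.71015 MXN
12.71015 MXN × 3.856 = 49.0103384 INR

49.010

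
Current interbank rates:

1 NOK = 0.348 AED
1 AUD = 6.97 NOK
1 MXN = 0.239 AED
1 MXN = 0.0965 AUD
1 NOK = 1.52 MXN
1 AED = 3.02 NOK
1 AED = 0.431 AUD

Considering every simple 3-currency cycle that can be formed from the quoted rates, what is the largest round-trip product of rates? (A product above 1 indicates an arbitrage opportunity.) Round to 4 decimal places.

1.0971

AED→NOK→MXN→AED: 3.02 × 1.52 × 0.239 = 1.09711
AED→AUD→NOK→AED: 0.431 × 6.97 × 0.348 = 1.04542
NOK→MXN→AUD→NOK: 1.52 × 0.0965 × 6.97 = 1.02236
Maximum is AED→NOK→MXN→AED at 1.0971; arbitrage exists.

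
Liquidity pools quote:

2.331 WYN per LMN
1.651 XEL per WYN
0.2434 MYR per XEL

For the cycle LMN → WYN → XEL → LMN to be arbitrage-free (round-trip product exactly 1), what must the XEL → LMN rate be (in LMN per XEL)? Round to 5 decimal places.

0.25984

Known legs of the cycle: 2.331 × 1.651 = 3.848481
For no arbitrage the full-cycle product must be 1, so the missing rate is 1 / 3.848481 ≈ 0.2598428.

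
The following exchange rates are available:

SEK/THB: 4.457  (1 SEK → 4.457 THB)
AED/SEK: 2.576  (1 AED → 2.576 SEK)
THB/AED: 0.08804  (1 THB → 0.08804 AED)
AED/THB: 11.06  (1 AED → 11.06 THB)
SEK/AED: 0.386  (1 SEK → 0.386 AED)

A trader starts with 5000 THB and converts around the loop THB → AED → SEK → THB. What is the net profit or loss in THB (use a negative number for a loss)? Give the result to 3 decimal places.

5000 THB × 0.08804 = 440.2 AED
440.2 AED × 2.576 = 1133.9552 SEK
1133.9552 SEK × 4.457 = 5054.0383264 THB
Net change: 5054.0383264 − 5000 = 54.0383264 THB

54.038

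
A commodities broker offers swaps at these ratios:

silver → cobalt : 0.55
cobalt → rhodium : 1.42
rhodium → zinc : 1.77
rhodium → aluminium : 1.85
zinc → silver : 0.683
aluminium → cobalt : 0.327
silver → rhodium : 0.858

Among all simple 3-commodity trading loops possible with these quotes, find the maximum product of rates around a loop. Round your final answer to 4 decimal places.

1.0372

zinc→silver→rhodium→zinc: 0.683 × 0.858 × 1.77 = 1.03724
cobalt→rhodium→aluminium→cobalt: 1.42 × 1.85 × 0.327 = 0.85903
Maximum is zinc→silver→rhodium→zinc at 1.0372; arbitrage exists.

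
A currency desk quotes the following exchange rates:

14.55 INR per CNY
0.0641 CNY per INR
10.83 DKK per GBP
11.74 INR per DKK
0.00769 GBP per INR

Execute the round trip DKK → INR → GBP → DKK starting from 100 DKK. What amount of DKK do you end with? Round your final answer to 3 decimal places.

97.774

100 DKK × 11.74 = 1174 INR
1174 INR × 0.00769 = 9.02806 GBP
9.02806 GBP × 10.83 = 97.7738898 DKK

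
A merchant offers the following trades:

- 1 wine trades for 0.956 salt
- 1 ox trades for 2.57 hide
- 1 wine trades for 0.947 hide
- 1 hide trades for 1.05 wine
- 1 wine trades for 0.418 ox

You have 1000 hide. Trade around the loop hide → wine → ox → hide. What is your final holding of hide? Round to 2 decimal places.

1127.97

1000 hide × 1.05 = 1050 wine
1050 wine × 0.418 = 438.9 ox
438.9 ox × 2.57 = 1127.973 hide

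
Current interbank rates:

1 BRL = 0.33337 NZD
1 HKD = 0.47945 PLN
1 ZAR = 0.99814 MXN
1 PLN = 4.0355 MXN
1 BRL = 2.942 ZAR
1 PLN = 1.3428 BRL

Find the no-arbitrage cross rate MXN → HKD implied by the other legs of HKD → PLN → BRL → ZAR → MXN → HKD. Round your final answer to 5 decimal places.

Known legs of the cycle: 0.47945 × 1.3428 × 2.942 × 0.99814 = 1.8905526825862248
For no arbitrage the full-cycle product must be 1, so the missing rate is 1 / 1.8905526825862248 ≈ 0.5289459.

0.52895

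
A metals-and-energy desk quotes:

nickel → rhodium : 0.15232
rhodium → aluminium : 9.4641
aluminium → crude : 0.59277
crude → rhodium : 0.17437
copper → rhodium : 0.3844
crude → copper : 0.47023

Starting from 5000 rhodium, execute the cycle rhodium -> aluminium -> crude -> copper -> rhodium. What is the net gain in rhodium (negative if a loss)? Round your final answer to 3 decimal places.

5000 rhodium × 9.4641 = 47320.5 aluminium
47320.5 aluminium × 0.59277 = 28050.172785 crude
28050.172785 crude × 0.47023 = 13190.03274869055 copper
13190.03274869055 copper × 0.3844 = 5070.24858859664742 rhodium
Net change: 5070.24858859664742 − 5000 = 70.24858859664742 rhodium

70.249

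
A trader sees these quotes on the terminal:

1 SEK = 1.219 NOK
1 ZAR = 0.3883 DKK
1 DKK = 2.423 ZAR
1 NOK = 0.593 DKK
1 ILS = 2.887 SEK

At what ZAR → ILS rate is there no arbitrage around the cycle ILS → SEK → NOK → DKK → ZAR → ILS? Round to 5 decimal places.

0.19776

Known legs of the cycle: 2.887 × 1.219 × 0.593 × 2.423 = 5.056599961267
For no arbitrage the full-cycle product must be 1, so the missing rate is 1 / 5.056599961267 ≈ 0.1977613.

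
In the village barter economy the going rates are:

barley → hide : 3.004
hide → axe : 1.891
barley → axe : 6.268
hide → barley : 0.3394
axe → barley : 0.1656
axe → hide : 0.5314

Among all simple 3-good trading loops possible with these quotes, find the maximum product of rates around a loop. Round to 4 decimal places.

hide→barley→axe→hide: 0.3394 × 6.268 × 0.5314 = 1.13048
hide→axe→barley→hide: 1.891 × 0.1656 × 3.004 = 0.94070
Maximum is hide→barley→axe→hide at 1.1305; arbitrage exists.

1.1305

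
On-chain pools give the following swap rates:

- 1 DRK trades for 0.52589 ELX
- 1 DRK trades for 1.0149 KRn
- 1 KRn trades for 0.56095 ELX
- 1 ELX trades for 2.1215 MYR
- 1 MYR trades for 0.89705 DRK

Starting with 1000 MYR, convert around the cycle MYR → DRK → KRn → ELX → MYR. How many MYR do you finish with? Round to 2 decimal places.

1000 MYR × 0.89705 = 897.05 DRK
897.05 DRK × 1.0149 = 910.416045 KRn
910.416045 KRn × 0.56095 = 510.69788044275 ELX
510.69788044275 ELX × 2.1215 = 1083.445553359294125 MYR

1083.45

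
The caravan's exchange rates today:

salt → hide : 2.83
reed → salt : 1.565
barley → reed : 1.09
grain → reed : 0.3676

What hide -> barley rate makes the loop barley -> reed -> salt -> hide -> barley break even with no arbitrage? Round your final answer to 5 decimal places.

Known legs of the cycle: 1.09 × 1.565 × 2.83 = 4.8275555
For no arbitrage the full-cycle product must be 1, so the missing rate is 1 / 4.8275555 ≈ 0.2071442.

0.20714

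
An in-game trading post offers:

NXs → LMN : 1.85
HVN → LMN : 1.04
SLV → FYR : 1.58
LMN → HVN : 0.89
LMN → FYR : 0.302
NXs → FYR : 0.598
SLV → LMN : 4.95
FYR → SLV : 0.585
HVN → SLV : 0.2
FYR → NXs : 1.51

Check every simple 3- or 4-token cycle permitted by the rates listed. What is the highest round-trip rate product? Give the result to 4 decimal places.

LMN→HVN→SLV→LMN: 0.89 × 0.2 × 4.95 = 0.88110
LMN→FYR→SLV→LMN: 0.302 × 0.585 × 4.95 = 0.87452
LMN→FYR→NXs→LMN: 0.302 × 1.51 × 1.85 = 0.84364
Maximum is LMN→HVN→SLV→LMN at 0.8811; no arbitrage — every cycle loses value.

0.8811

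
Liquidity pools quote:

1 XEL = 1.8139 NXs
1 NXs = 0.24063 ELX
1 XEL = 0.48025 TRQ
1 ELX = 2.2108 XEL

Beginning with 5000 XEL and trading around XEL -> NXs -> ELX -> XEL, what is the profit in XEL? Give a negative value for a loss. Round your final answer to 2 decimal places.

5000 XEL × 1.8139 = 9069.5 NXs
9069.5 NXs × 0.24063 = 2182.393785 ELX
2182.393785 ELX × 2.2108 = 4824.836179878 XEL
Net change: 4824.836179878 − 5000 = -175.163820122 XEL

-175.16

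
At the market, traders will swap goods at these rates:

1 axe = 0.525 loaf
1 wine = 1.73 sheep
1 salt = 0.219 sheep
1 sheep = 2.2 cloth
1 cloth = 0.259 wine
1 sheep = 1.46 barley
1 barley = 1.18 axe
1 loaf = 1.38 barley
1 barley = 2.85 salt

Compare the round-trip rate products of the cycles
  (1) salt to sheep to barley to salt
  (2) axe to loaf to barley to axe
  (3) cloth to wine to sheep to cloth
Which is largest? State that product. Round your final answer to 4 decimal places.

0.9858

(1) 0.219 × 1.46 × 2.85 = 0.91126
(2) 0.525 × 1.38 × 1.18 = 0.85491
(3) 0.259 × 1.73 × 2.2 = 0.98575
Highest is cycle (3) at 0.9858 (≤1, no arbitrage).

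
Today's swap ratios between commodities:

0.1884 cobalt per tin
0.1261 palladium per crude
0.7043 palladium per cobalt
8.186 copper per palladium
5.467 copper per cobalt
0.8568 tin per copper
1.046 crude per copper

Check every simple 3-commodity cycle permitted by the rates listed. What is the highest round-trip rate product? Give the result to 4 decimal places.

1.0797

palladium→copper→crude→palladium: 8.186 × 1.046 × 0.1261 = 1.07974
cobalt→copper→tin→cobalt: 5.467 × 0.8568 × 0.1884 = 0.88249
Maximum is palladium→copper→crude→palladium at 1.0797; arbitrage exists.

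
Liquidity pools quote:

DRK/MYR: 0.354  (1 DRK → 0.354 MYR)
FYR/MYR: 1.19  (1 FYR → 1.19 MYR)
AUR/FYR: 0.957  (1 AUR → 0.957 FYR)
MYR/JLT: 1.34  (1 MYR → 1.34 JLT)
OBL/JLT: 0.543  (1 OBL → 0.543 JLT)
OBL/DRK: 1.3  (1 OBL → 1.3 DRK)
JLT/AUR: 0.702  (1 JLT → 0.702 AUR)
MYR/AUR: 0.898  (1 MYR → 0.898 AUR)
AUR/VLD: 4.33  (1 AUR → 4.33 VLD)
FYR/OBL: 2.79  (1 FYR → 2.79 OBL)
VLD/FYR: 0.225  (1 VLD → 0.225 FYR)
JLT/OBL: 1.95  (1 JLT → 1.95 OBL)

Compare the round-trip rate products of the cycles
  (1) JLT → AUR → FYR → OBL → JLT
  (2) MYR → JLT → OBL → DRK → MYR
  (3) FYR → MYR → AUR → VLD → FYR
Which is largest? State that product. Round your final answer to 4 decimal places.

(1) 0.702 × 0.957 × 2.79 × 0.543 = 1.01778
(2) 1.34 × 1.95 × 1.3 × 0.354 = 1.20250
(3) 1.19 × 0.898 × 4.33 × 0.225 = 1.04110
Highest is cycle (2) at 1.2025 (>1, arbitrage).

1.2025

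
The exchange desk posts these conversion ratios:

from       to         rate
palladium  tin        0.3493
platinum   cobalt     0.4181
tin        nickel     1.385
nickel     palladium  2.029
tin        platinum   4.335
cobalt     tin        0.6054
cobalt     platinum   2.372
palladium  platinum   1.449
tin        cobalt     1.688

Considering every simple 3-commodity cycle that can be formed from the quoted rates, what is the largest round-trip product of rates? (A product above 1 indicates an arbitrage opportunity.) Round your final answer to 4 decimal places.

1.0973

tin→platinum→cobalt→tin: 4.335 × 0.4181 × 0.6054 = 1.09727
tin→nickel→palladium→tin: 1.385 × 2.029 × 0.3493 = 0.98159
Maximum is tin→platinum→cobalt→tin at 1.0973; arbitrage exists.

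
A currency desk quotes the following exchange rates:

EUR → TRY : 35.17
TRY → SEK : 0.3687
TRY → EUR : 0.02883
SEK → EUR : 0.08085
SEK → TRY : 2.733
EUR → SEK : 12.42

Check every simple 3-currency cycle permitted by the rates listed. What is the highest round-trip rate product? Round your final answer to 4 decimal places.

TRY→SEK→EUR→TRY: 0.3687 × 0.08085 × 35.17 = 1.04840
TRY→EUR→SEK→TRY: 0.02883 × 12.42 × 2.733 = 0.97860
Maximum is TRY→SEK→EUR→TRY at 1.0484; arbitrage exists.

1.0484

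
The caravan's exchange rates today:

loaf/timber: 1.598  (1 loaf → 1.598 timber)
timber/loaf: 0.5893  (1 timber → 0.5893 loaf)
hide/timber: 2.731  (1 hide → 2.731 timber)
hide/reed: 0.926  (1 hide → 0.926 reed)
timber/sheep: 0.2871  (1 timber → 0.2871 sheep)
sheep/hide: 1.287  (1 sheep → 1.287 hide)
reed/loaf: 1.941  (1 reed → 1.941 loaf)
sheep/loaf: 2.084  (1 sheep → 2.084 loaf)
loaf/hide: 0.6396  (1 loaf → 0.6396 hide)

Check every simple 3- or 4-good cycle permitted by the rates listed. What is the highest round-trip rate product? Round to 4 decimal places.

hide→reed→loaf→hide: 0.926 × 1.941 × 0.6396 = 1.14960
sheep→loaf→hide→timber→sheep: 2.084 × 0.6396 × 2.731 × 0.2871 = 1.04511
timber→loaf→hide→timber: 0.5893 × 0.6396 × 2.731 = 1.02936
sheep→hide→timber→sheep: 1.287 × 2.731 × 0.2871 = 1.00910
sheep→loaf→timber→sheep: 2.084 × 1.598 × 0.2871 = 0.95611
Maximum is hide→reed→loaf→hide at 1.1496; arbitrage exists.

1.1496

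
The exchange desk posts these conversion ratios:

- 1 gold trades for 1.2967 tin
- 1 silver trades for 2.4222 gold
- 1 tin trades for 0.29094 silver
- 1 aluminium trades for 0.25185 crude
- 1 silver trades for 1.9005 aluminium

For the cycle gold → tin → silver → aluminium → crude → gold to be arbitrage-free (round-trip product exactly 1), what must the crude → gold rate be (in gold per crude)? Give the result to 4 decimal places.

5.5379

Known legs of the cycle: 1.2967 × 0.29094 × 1.9005 × 0.25185 = 0.18057298382597565
For no arbitrage the full-cycle product must be 1, so the missing rate is 1 / 0.18057298382597565 ≈ 5.537927.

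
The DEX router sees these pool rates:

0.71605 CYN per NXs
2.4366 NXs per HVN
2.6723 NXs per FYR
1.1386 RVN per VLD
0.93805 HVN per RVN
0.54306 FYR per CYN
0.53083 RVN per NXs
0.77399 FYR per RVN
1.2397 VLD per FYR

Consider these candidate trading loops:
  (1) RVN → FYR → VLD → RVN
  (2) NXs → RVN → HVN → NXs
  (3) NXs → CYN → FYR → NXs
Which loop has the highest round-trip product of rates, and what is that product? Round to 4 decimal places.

1.2133

(1) 0.77399 × 1.2397 × 1.1386 = 1.09250
(2) 0.53083 × 0.93805 × 2.4366 = 1.21329
(3) 0.71605 × 0.54306 × 2.6723 = 1.03915
Highest is cycle (2) at 1.2133 (>1, arbitrage).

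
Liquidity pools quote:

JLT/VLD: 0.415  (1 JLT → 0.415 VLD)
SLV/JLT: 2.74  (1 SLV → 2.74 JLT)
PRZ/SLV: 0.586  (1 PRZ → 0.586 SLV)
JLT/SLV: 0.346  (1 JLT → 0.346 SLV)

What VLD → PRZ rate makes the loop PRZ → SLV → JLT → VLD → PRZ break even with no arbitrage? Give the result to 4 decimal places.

1.5007

Known legs of the cycle: 0.586 × 2.74 × 0.415 = 0.6663406
For no arbitrage the full-cycle product must be 1, so the missing rate is 1 / 0.6663406 ≈ 1.500734.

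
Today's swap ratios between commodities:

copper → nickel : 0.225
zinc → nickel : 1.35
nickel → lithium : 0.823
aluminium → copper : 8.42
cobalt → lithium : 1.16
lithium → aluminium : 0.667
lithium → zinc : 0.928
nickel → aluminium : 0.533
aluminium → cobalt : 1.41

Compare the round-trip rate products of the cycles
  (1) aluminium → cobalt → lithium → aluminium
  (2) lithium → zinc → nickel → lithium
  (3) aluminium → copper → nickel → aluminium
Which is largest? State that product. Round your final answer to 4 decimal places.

1.0909

(1) 1.41 × 1.16 × 0.667 = 1.09095
(2) 0.928 × 1.35 × 0.823 = 1.03105
(3) 8.42 × 0.225 × 0.533 = 1.00977
Highest is cycle (1) at 1.0909 (>1, arbitrage).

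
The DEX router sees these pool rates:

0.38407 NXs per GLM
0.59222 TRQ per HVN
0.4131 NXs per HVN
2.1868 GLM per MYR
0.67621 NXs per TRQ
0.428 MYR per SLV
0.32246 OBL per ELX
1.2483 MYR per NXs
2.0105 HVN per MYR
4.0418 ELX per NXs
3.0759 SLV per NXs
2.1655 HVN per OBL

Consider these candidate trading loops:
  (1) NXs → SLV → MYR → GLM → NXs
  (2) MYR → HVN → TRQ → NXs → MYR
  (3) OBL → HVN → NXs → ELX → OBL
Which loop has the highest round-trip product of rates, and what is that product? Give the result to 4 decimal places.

(1) 3.0759 × 0.428 × 2.1868 × 0.38407 = 1.10570
(2) 2.0105 × 0.59222 × 0.67621 × 1.2483 = 1.00505
(3) 2.1655 × 0.4131 × 4.0418 × 0.32246 = 1.16591
Highest is cycle (3) at 1.1659 (>1, arbitrage).

1.1659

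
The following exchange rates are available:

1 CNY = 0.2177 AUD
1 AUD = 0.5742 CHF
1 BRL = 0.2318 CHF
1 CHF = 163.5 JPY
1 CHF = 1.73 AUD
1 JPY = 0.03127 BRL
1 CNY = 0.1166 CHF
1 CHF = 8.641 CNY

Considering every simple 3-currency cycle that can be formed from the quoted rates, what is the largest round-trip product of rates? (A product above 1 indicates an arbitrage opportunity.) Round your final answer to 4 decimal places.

CHF→JPY→BRL→CHF: 163.5 × 0.03127 × 0.2318 = 1.18511
CHF→CNY→AUD→CHF: 8.641 × 0.2177 × 0.5742 = 1.08015
Maximum is CHF→JPY→BRL→CHF at 1.1851; arbitrage exists.

1.1851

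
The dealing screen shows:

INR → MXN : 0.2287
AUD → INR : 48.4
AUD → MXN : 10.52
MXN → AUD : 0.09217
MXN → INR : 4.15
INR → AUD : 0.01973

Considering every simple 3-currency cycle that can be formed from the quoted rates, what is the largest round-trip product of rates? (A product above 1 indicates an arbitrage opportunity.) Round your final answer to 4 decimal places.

1.0202

INR→MXN→AUD→INR: 0.2287 × 0.09217 × 48.4 = 1.02024
INR→AUD→MXN→INR: 0.01973 × 10.52 × 4.15 = 0.86137
Maximum is INR→MXN→AUD→INR at 1.0202; arbitrage exists.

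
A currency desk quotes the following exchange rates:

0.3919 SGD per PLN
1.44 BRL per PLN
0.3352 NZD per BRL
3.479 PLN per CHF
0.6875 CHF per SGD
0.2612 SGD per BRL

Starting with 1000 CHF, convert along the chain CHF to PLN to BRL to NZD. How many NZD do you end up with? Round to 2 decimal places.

1000 CHF × 3.479 = 3479 PLN
3479 PLN × 1.44 = 5009.76 BRL
5009.76 BRL × 0.3352 = 1679.271552 NZD

1679.27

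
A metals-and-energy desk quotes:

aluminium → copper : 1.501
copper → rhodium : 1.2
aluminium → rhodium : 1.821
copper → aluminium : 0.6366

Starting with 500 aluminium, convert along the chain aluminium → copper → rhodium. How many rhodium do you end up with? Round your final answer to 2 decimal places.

500 aluminium × 1.501 = 750.5 copper
750.5 copper × 1.2 = 900.6 rhodium

900.60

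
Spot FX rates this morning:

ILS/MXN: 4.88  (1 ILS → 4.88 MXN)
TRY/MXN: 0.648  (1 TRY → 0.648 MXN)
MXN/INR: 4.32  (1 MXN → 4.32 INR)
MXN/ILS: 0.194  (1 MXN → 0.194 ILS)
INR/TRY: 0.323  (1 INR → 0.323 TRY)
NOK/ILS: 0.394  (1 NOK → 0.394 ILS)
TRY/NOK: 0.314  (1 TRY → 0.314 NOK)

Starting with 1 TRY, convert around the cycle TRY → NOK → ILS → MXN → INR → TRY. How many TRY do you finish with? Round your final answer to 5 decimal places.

1 TRY × 0.314 = 0.314 NOK
0.314 NOK × 0.394 = 0.123716 ILS
0.123716 ILS × 4.88 = 0.60373408 MXN
0.60373408 MXN × 4.32 = 2.6081312256 INR
2.6081312256 INR × 0.323 = 0.8424263858688 TRY

0.84243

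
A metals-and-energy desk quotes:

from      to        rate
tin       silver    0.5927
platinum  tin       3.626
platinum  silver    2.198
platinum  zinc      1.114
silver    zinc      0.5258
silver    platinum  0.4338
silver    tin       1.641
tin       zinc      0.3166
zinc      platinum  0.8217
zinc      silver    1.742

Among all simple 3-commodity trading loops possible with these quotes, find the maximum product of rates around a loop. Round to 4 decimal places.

0.9496

zinc→platinum→silver→zinc: 0.8217 × 2.198 × 0.5258 = 0.94965
zinc→platinum→tin→zinc: 0.8217 × 3.626 × 0.3166 = 0.94330
platinum→tin→silver→platinum: 3.626 × 0.5927 × 0.4338 = 0.93229
zinc→silver→tin→zinc: 1.742 × 1.641 × 0.3166 = 0.90504
zinc→silver→platinum→zinc: 1.742 × 0.4338 × 1.114 = 0.84183
Maximum is zinc→platinum→silver→zinc at 0.9496; no arbitrage — every cycle loses value.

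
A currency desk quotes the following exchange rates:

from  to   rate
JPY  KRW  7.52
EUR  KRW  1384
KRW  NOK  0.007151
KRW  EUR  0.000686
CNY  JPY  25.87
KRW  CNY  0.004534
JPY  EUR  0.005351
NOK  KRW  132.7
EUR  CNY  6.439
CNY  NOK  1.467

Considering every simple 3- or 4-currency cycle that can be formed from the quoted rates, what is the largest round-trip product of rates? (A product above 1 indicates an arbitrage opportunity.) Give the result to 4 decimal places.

JPY→EUR→CNY→JPY: 0.005351 × 6.439 × 25.87 = 0.89135
CNY→NOK→KRW→CNY: 1.467 × 132.7 × 0.004534 = 0.88264
JPY→KRW→CNY→JPY: 7.52 × 0.004534 × 25.87 = 0.88206
JPY→EUR→KRW→CNY→JPY: 0.005351 × 1384 × 0.004534 × 25.87 = 0.86866
CNY→NOK→KRW→EUR→CNY: 1.467 × 132.7 × 0.000686 × 6.439 = 0.85989
JPY→KRW→EUR→CNY→JPY: 7.52 × 0.000686 × 6.439 × 25.87 = 0.85932
Maximum is JPY→EUR→CNY→JPY at 0.8914; no arbitrage — every cycle loses value.

0.8914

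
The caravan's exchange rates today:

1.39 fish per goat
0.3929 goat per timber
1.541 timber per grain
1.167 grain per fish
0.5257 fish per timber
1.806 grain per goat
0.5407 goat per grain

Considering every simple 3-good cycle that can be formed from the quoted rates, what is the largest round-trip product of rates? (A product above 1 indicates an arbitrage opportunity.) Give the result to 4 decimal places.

goat→grain→timber→goat: 1.806 × 1.541 × 0.3929 = 1.09346
timber→fish→grain→timber: 0.5257 × 1.167 × 1.541 = 0.94539
goat→fish→grain→goat: 1.39 × 1.167 × 0.5407 = 0.87709
Maximum is goat→grain→timber→goat at 1.0935; arbitrage exists.

1.0935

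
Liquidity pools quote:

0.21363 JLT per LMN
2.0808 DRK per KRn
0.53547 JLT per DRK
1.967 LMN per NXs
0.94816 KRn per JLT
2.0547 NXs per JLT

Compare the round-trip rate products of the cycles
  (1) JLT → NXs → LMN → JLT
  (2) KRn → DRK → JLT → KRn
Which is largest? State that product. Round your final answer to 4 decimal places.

(1) 2.0547 × 1.967 × 0.21363 = 0.86341
(2) 2.0808 × 0.53547 × 0.94816 = 1.05645
Highest is cycle (2) at 1.0564 (>1, arbitrage).

1.0564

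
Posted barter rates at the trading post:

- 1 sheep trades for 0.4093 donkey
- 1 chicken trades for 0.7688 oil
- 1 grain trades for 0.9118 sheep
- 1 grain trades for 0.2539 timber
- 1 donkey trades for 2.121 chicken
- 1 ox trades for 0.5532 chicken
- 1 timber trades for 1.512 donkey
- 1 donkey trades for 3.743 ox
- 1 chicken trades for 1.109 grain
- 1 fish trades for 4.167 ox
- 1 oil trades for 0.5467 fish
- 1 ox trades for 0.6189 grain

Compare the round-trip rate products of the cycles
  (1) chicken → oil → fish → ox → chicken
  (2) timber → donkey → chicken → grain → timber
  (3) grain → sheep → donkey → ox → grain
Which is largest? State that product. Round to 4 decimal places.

(1) 0.7688 × 0.5467 × 4.167 × 0.5532 = 0.96888
(2) 1.512 × 2.121 × 1.109 × 0.2539 = 0.90300
(3) 0.9118 × 0.4093 × 3.743 × 0.6189 = 0.86453
Highest is cycle (1) at 0.9689 (≤1, no arbitrage).

0.9689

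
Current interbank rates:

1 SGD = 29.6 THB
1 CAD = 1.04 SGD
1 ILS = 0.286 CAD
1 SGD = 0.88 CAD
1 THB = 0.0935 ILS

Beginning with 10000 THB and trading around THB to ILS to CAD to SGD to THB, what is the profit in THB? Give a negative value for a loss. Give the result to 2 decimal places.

-1768.05

10000 THB × 0.0935 = 935 ILS
935 ILS × 0.286 = 267.41 CAD
267.41 CAD × 1.04 = 278.1064 SGD
278.1064 SGD × 29.6 = 8231.94944 THB
Net change: 8231.94944 − 10000 = -1768.05056 THB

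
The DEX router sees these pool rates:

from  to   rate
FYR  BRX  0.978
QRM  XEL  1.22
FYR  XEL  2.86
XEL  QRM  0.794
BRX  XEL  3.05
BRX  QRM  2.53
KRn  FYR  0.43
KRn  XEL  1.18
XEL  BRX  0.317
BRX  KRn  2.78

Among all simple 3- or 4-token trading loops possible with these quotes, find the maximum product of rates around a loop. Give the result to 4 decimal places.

KRn→FYR→BRX→KRn: 0.43 × 0.978 × 2.78 = 1.16910
KRn→FYR→XEL→BRX→KRn: 0.43 × 2.86 × 0.317 × 2.78 = 1.08377
KRn→XEL→BRX→KRn: 1.18 × 0.317 × 2.78 = 1.03989
XEL→BRX→QRM→XEL: 0.317 × 2.53 × 1.22 = 0.97845
Maximum is KRn→FYR→BRX→KRn at 1.1691; arbitrage exists.

1.1691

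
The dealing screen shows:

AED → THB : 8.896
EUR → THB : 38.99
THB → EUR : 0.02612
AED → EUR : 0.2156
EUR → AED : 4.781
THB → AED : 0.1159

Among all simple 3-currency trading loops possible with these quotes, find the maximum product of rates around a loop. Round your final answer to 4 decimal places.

AED→THB→EUR→AED: 8.896 × 0.02612 × 4.781 = 1.11093
AED→EUR→THB→AED: 0.2156 × 38.99 × 0.1159 = 0.97428
Maximum is AED→THB→EUR→AED at 1.1109; arbitrage exists.

1.1109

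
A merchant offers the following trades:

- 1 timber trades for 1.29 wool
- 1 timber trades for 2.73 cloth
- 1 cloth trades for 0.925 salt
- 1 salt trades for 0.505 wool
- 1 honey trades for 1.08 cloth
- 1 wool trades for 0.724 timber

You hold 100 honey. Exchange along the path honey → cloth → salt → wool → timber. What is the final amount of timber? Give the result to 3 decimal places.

100 honey × 1.08 = 108 cloth
108 cloth × 0.925 = 99.9 salt
99.9 salt × 0.505 = 50.4495 wool
50.4495 wool × 0.724 = 36.525438 timber

36.525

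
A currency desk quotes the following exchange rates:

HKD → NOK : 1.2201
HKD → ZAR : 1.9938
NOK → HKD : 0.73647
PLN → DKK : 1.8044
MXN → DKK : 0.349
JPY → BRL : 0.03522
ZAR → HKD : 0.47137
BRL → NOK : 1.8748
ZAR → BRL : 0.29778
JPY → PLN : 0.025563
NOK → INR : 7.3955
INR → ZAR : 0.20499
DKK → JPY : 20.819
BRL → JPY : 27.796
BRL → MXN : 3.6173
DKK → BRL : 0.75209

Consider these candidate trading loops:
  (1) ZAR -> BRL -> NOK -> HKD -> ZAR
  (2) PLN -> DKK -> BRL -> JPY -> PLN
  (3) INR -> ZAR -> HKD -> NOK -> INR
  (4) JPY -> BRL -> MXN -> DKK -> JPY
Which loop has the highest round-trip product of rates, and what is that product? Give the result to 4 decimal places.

(1) 0.29778 × 1.8748 × 0.73647 × 1.9938 = 0.81976
(2) 1.8044 × 0.75209 × 27.796 × 0.025563 = 0.96427
(3) 0.20499 × 0.47137 × 1.2201 × 7.3955 = 0.87188
(4) 0.03522 × 3.6173 × 0.349 × 20.819 = 0.92568
Highest is cycle (2) at 0.9643 (≤1, no arbitrage).

0.9643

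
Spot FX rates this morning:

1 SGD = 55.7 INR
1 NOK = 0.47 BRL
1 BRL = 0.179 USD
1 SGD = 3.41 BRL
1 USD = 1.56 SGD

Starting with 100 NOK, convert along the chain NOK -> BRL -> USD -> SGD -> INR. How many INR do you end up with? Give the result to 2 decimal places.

100 NOK × 0.47 = 47 BRL
47 BRL × 0.179 = 8.413 USD
8.413 USD × 1.56 = 13.12428 SGD
13.12428 SGD × 55.7 = 731.022396 INR

731.02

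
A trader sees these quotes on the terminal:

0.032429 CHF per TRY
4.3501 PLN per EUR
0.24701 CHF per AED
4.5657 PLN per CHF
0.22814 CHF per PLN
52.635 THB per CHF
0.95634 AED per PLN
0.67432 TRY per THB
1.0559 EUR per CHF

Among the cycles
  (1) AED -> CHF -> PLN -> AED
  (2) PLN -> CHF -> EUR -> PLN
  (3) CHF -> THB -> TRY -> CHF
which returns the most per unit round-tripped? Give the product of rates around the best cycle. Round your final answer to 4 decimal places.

1.1510

(1) 0.24701 × 4.5657 × 0.95634 = 1.07853
(2) 0.22814 × 1.0559 × 4.3501 = 1.04791
(3) 52.635 × 0.67432 × 0.032429 = 1.15100
Highest is cycle (3) at 1.1510 (>1, arbitrage).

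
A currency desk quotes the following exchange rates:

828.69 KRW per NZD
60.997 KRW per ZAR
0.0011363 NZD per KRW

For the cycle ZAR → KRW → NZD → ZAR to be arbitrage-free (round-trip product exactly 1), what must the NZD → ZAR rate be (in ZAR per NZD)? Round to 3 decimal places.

Known legs of the cycle: 60.997 × 0.0011363 = 0.0693108911
For no arbitrage the full-cycle product must be 1, so the missing rate is 1 / 0.0693108911 ≈ 14.42775.

14.428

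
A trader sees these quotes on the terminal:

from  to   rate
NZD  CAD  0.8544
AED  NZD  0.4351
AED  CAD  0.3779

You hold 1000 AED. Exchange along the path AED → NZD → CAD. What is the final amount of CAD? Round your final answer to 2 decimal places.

371.75

1000 AED × 0.4351 = 435.1 NZD
435.1 NZD × 0.8544 = 371.74944 CAD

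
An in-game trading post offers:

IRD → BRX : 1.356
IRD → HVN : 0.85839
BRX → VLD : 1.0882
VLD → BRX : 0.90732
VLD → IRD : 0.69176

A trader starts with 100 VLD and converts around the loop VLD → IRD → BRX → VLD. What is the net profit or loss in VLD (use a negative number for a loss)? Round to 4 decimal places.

100 VLD × 0.69176 = 69.176 IRD
69.176 IRD × 1.356 = 93.802656 BRX
93.802656 BRX × 1.0882 = 102.0760502592 VLD
Net change: 102.0760502592 − 100 = 2.0760502592 VLD

2.0761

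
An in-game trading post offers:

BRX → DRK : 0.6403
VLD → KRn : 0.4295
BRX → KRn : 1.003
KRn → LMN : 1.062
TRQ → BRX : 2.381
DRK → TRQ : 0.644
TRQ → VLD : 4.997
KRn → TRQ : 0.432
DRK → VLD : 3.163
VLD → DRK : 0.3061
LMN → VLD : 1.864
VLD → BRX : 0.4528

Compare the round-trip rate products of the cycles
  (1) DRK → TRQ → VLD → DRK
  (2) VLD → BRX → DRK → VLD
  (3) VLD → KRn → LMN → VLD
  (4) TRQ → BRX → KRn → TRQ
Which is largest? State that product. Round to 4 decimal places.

(1) 0.644 × 4.997 × 0.3061 = 0.98505
(2) 0.4528 × 0.6403 × 3.163 = 0.91704
(3) 0.4295 × 1.062 × 1.864 = 0.85022
(4) 2.381 × 1.003 × 0.432 = 1.03168
Highest is cycle (4) at 1.0317 (>1, arbitrage).

1.0317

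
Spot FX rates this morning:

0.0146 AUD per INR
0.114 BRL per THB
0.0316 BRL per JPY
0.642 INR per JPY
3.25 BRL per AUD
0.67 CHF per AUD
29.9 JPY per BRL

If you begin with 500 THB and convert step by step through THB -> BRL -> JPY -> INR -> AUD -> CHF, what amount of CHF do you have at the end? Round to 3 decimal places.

500 THB × 0.114 = 57 BRL
57 BRL × 29.9 = 1704.3 JPY
1704.3 JPY × 0.642 = 1094.1606 INR
1094.1606 INR × 0.0146 = 15.97474476 AUD
15.97474476 AUD × 0.67 = 10.7030789892 CHF

10.703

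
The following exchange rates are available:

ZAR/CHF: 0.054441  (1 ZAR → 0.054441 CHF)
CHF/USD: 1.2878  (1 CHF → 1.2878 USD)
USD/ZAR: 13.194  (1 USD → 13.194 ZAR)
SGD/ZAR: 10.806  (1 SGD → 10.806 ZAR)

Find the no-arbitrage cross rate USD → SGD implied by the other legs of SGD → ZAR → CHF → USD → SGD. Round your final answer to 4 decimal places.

1.3200

Known legs of the cycle: 10.806 × 0.054441 × 1.2878 = 0.7575991485588
For no arbitrage the full-cycle product must be 1, so the missing rate is 1 / 0.7575991485588 ≈ 1.319959.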